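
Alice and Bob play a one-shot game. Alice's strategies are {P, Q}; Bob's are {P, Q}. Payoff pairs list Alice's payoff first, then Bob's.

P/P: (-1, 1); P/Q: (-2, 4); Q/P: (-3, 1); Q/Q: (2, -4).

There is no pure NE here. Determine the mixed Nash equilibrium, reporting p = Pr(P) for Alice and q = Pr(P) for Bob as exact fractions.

Each player's mixing probability is pinned down by making the *other* player indifferent.
Bob indifferent between P and Q: p·1 + (1−p)·1 = p·4 + (1−p)·(-4) ⟹ 1 + 0p = (-4) + 8p ⟹ p = 5/8.
Alice indifferent between P and Q: q·(-1) + (1−q)·(-2) = q·(-3) + (1−q)·2 ⟹ (-2) + 1q = 2 + (-5)q ⟹ q = 2/3.

p = 5/8, q = 2/3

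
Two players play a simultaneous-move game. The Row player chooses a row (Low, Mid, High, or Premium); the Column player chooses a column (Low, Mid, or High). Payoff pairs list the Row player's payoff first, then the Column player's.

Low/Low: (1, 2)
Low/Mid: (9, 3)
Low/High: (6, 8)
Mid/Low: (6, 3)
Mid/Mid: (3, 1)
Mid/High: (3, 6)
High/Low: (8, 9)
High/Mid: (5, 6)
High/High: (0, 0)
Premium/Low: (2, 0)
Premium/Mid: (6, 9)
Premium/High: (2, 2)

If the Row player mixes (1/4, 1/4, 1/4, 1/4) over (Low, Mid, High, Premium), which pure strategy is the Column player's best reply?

Mid

The Column player's best reply maximizes expected payoff against the mix.
Low: (1/4)·2 + (1/4)·3 + (1/4)·9 + (1/4)·0 = 7/2
Mid: (1/4)·3 + (1/4)·1 + (1/4)·6 + (1/4)·9 = 19/4
High: (1/4)·8 + (1/4)·6 + (1/4)·0 + (1/4)·2 = 4
Highest expected payoff is 19/4, from Mid.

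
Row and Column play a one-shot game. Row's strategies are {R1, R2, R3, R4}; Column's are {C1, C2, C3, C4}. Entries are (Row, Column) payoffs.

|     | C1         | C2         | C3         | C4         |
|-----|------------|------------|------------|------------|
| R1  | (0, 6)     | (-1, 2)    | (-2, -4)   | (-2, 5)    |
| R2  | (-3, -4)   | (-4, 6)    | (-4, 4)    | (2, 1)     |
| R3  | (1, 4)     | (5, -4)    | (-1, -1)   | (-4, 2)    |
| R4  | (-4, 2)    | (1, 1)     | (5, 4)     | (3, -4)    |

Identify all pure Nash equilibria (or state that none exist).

(R3, C1) and (R4, C3)

A profile is a Nash equilibrium when each player is best-responding to the other.
Row's best responses — vs C1: R3 (payoff 1); vs C2: R3 (payoff 5); vs C3: R4 (payoff 5); vs C4: R4 (payoff 3).
Column's best responses — vs R1: C1 (payoff 6); vs R2: C2 (payoff 6); vs R3: C1 (payoff 4); vs R4: C3 (payoff 4).
Mutual best responses occur at (R3, C1) and (R4, C3); at each, neither player gains by switching.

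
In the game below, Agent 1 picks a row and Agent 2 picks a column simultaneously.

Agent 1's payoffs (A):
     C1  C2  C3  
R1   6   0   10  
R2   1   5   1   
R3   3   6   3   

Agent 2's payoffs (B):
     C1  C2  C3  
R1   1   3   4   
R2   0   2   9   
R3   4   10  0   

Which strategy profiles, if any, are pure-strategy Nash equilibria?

(R1, C3) and (R3, C2)

Find each player's best response to every opponent strategy; NE are the intersections.
Agent 1's best responses — vs C1: R1 (payoff 6); vs C2: R3 (payoff 6); vs C3: R1 (payoff 10).
Agent 2's best responses — vs R1: C3 (payoff 4); vs R2: C3 (payoff 9); vs R3: C2 (payoff 10).
Mutual best responses occur at (R1, C3) and (R3, C2); at each, neither player gains by switching.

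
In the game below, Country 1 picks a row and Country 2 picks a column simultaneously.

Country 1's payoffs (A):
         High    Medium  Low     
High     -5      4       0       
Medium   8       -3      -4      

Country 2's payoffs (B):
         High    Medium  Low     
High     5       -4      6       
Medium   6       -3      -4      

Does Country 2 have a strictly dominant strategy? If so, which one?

Check whether one of Country 2's strategies beats all alternatives regardless of what the opponent does.
High is not dominant: against High, Low gives 6 > 5.
Medium is not dominant: against High, High gives 5 > -4.
Low is not dominant: against Medium, High gives 6 > -4.
No single strategy is best against every opponent action.

No strictly dominant strategy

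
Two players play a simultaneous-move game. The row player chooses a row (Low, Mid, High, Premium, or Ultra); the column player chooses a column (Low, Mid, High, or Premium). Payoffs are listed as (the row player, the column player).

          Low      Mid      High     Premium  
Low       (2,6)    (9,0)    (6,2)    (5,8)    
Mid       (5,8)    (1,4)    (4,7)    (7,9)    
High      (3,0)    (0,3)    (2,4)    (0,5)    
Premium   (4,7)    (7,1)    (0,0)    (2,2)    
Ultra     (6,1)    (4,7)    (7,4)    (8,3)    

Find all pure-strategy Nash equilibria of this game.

Find each player's best response to every opponent strategy; NE are the intersections.
The row player's best responses — vs Low: Ultra (payoff 6); vs Mid: Low (payoff 9); vs High: Ultra (payoff 7); vs Premium: Ultra (payoff 8).
The column player's best responses — vs Low: Premium (payoff 8); vs Mid: Premium (payoff 9); vs High: Premium (payoff 5); vs Premium: Low (payoff 7); vs Ultra: Mid (payoff 7).
No cell has both players best-responding. For instance, the row player's best reply to High is Ultra, but against Ultra the column player prefers Mid over High.

None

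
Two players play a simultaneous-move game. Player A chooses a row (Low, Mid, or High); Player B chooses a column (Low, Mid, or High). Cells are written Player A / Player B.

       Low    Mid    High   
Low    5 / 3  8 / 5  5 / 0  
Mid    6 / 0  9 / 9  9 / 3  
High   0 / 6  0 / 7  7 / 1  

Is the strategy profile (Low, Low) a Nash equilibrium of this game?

No

Holding Player B at Low: Player A gets 5 from Low but could get 6 by switching to Mid. Player A has a profitable deviation.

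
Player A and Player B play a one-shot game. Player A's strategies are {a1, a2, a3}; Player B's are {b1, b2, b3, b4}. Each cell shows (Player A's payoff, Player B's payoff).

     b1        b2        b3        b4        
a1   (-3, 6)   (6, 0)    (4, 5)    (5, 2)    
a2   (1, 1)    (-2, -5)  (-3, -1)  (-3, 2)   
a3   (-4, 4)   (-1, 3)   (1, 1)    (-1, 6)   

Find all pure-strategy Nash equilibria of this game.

Check mutual best responses: a cell is a NE iff neither player can gain by unilaterally deviating.
Player A's best responses — vs b1: a2 (payoff 1); vs b2: a1 (payoff 6); vs b3: a1 (payoff 4); vs b4: a1 (payoff 5).
Player B's best responses — vs a1: b1 (payoff 6); vs a2: b4 (payoff 2); vs a3: b4 (payoff 6).
No cell has both players best-responding. For instance, Player A's best reply to b1 is a2, but against a2 Player B prefers b4 over b1.

There is no pure-strategy Nash equilibrium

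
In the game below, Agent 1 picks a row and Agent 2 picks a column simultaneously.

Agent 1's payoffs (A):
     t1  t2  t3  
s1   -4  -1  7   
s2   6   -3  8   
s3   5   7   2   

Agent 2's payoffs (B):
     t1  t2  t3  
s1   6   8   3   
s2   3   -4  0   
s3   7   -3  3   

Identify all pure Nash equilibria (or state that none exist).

A profile is a Nash equilibrium when each player is best-responding to the other.
Agent 1's best responses — vs t1: s2 (payoff 6); vs t2: s3 (payoff 7); vs t3: s2 (payoff 8).
Agent 2's best responses — vs s1: t2 (payoff 8); vs s2: t1 (payoff 3); vs s3: t1 (payoff 7).
The only mutual best response is (s2, t1); neither player gains by switching there.

(s2, t1)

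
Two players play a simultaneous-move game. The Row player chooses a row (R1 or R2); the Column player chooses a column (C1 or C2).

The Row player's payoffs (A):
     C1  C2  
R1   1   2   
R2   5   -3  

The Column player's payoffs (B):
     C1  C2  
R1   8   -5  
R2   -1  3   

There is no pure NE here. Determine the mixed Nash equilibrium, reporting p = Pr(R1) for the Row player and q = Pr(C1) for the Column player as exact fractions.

In a mixed NE each player is indifferent between their pure strategies, so the opponent's mix sets the indifference.
The Column player indifferent between C1 and C2: p·8 + (1−p)·(-1) = p·(-5) + (1−p)·3 ⟹ (-1) + 9p = 3 + (-8)p ⟹ p = 4/17.
The Row player indifferent between R1 and R2: q·1 + (1−q)·2 = q·5 + (1−q)·(-3) ⟹ 2 + (-1)q = (-3) + 8q ⟹ q = 5/9.

p = 4/17, q = 5/9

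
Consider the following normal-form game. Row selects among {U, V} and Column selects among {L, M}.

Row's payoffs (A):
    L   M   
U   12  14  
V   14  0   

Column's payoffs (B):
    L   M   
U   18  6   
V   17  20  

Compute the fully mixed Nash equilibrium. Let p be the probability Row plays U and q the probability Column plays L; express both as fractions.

Each player's mixing probability is pinned down by making the *other* player indifferent.
Column indifferent between L and M: p·18 + (1−p)·17 = p·6 + (1−p)·20 ⟹ 17 + 1p = 20 + (-14)p ⟹ p = 1/5.
Row indifferent between U and V: q·12 + (1−q)·14 = q·14 + (1−q)·0 ⟹ 14 + (-2)q = 0 + 14q ⟹ q = 7/8.

p = 1/5, q = 7/8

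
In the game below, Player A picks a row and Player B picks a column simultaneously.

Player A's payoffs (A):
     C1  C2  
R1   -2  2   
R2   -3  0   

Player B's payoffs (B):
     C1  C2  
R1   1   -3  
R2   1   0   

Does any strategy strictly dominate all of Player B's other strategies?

C1

A strategy is strictly dominant if it gives Player B a strictly higher payoff than every other strategy, against every choice by the opponent.
C1 strictly dominates: vs R1: 1 > -3; vs R2: 1 > 0.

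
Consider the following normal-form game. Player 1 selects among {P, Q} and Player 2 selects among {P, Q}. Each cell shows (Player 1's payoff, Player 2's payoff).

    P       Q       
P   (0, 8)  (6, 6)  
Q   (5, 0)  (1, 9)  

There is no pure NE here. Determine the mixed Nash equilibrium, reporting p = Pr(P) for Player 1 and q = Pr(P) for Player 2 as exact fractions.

In a mixed NE each player is indifferent between their pure strategies, so the opponent's mix sets the indifference.
Player 2 indifferent between P and Q: p·8 + (1−p)·0 = p·6 + (1−p)·9 ⟹ 0 + 8p = 9 + (-3)p ⟹ p = 9/11.
Player 1 indifferent between P and Q: q·0 + (1−q)·6 = q·5 + (1−q)·1 ⟹ 6 + (-6)q = 1 + 4q ⟹ q = 1/2.

p = 9/11, q = 1/2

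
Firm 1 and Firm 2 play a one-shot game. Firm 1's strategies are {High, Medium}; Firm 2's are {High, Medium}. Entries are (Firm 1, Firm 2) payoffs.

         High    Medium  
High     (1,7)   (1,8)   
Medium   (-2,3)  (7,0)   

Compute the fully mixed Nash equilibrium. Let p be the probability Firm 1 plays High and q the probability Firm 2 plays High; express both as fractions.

In a mixed NE each player is indifferent between their pure strategies, so the opponent's mix sets the indifference.
Firm 2 indifferent between High and Medium: p·7 + (1−p)·3 = p·8 + (1−p)·0 ⟹ 3 + 4p = 0 + 8p ⟹ p = 3/4.
Firm 1 indifferent between High and Medium: q·1 + (1−q)·1 = q·(-2) + (1−q)·7 ⟹ 1 + 0q = 7 + (-9)q ⟹ q = 2/3.

p = 3/4, q = 2/3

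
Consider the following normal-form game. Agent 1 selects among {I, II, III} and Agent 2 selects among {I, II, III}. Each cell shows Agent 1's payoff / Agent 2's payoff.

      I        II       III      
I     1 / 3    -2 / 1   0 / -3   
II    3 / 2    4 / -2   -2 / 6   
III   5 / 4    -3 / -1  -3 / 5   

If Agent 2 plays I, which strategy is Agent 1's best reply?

With Agent 2 fixed at I, Agent 1's payoffs are: I → 1, II → 3, III → 5.
The maximum is 5, achieved by III.

III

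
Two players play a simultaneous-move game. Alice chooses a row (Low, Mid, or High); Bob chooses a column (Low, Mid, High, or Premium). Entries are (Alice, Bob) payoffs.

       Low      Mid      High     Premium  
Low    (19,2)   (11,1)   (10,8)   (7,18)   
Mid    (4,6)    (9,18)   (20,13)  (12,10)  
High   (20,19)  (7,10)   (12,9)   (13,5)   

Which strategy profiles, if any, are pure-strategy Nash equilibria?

(High, Low)

A profile is a Nash equilibrium when each player is best-responding to the other.
Alice's best responses — vs Low: High (payoff 20); vs Mid: Low (payoff 11); vs High: Mid (payoff 20); vs Premium: High (payoff 13).
Bob's best responses — vs Low: Premium (payoff 18); vs Mid: Mid (payoff 18); vs High: Low (payoff 19).
The only mutual best response is (High, Low); neither player gains by switching there.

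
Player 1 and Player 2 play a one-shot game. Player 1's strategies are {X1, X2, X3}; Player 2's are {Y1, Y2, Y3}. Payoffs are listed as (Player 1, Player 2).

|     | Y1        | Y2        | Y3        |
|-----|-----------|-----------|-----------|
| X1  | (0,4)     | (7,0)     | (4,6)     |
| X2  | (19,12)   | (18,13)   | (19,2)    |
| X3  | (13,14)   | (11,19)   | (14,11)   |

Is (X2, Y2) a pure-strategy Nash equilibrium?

Yes

Holding Player 2 at Y2: Player 1 gets 18 from X2, versus 7 from X1, 11 from X3. No profitable deviation for Player 1.
Holding Player 1 at X2: Player 2 gets 13 from Y2, versus 12 from Y1, 2 from Y3. No profitable deviation for Player 2 either.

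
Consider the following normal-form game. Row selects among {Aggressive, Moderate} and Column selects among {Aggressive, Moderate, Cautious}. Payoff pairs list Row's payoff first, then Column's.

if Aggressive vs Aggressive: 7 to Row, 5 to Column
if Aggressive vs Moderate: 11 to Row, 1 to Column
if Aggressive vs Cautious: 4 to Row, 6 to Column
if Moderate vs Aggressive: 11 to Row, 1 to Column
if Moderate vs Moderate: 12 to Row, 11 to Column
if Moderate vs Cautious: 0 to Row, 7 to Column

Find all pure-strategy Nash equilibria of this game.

Check mutual best responses: a cell is a NE iff neither player can gain by unilaterally deviating.
Row's best responses — vs Aggressive: Moderate (payoff 11); vs Moderate: Moderate (payoff 12); vs Cautious: Aggressive (payoff 4).
Column's best responses — vs Aggressive: Cautious (payoff 6); vs Moderate: Moderate (payoff 11).
Mutual best responses occur at (Aggressive, Cautious) and (Moderate, Moderate); at each, neither player gains by switching.

(Aggressive, Cautious) and (Moderate, Moderate)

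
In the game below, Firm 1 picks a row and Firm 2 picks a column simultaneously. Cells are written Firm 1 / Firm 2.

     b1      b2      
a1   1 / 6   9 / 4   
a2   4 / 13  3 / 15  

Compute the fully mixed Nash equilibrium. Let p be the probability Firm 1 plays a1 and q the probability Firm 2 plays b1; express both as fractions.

p = 1/2, q = 2/3

In a mixed NE each player is indifferent between their pure strategies, so the opponent's mix sets the indifference.
Firm 2 indifferent between b1 and b2: p·6 + (1−p)·13 = p·4 + (1−p)·15 ⟹ 13 + (-7)p = 15 + (-11)p ⟹ p = 1/2.
Firm 1 indifferent between a1 and a2: q·1 + (1−q)·9 = q·4 + (1−q)·3 ⟹ 9 + (-8)q = 3 + 1q ⟹ q = 2/3.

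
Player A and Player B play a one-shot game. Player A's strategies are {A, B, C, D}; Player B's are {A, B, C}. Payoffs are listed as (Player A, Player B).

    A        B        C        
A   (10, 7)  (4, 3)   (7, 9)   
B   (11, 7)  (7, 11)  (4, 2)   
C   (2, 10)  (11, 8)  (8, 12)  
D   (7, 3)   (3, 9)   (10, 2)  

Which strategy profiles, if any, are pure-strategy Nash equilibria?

Find each player's best response to every opponent strategy; NE are the intersections.
Player A's best responses — vs A: B (payoff 11); vs B: C (payoff 11); vs C: D (payoff 10).
Player B's best responses — vs A: C (payoff 9); vs B: B (payoff 11); vs C: C (payoff 12); vs D: B (payoff 9).
No cell has both players best-responding. For instance, Player A's best reply to B is C, but against C Player B prefers C over B.

None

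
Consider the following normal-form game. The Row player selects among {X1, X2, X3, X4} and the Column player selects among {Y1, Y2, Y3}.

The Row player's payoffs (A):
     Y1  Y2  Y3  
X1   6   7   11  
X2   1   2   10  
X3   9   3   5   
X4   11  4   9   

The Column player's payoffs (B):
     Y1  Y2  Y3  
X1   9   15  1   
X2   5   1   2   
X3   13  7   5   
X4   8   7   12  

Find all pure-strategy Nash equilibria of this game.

(X1, Y2)

Check mutual best responses: a cell is a NE iff neither player can gain by unilaterally deviating.
The Row player's best responses — vs Y1: X4 (payoff 11); vs Y2: X1 (payoff 7); vs Y3: X1 (payoff 11).
The Column player's best responses — vs X1: Y2 (payoff 15); vs X2: Y1 (payoff 5); vs X3: Y1 (payoff 13); vs X4: Y3 (payoff 12).
The only mutual best response is (X1, Y2); neither player gains by switching there.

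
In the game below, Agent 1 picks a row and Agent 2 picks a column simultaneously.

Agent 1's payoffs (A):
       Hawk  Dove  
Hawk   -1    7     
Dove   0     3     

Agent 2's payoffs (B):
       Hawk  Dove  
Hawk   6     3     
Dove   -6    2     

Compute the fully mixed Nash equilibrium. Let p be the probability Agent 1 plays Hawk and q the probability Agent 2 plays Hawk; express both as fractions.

p = 8/11, q = 4/5

In a mixed NE each player is indifferent between their pure strategies, so the opponent's mix sets the indifference.
Agent 2 indifferent between Hawk and Dove: p·6 + (1−p)·(-6) = p·3 + (1−p)·2 ⟹ (-6) + 12p = 2 + 1p ⟹ p = 8/11.
Agent 1 indifferent between Hawk and Dove: q·(-1) + (1−q)·7 = q·0 + (1−q)·3 ⟹ 7 + (-8)q = 3 + (-3)q ⟹ q = 4/5.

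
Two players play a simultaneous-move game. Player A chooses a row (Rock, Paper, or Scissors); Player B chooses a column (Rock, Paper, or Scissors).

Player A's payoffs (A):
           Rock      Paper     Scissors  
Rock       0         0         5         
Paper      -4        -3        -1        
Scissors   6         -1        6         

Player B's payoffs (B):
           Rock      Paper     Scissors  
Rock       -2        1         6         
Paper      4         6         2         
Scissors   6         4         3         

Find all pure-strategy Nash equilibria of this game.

(Scissors, Rock)

Find each player's best response to every opponent strategy; NE are the intersections.
Player A's best responses — vs Rock: Scissors (payoff 6); vs Paper: Rock (payoff 0); vs Scissors: Scissors (payoff 6).
Player B's best responses — vs Rock: Scissors (payoff 6); vs Paper: Paper (payoff 6); vs Scissors: Rock (payoff 6).
The only mutual best response is (Scissors, Rock); neither player gains by switching there.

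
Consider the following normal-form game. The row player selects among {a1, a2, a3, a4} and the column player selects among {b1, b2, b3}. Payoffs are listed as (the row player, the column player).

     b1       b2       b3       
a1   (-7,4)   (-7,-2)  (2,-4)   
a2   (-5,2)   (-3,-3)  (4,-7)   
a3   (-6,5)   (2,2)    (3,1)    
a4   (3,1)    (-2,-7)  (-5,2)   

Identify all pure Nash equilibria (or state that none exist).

None

Check mutual best responses: a cell is a NE iff neither player can gain by unilaterally deviating.
The row player's best responses — vs b1: a4 (payoff 3); vs b2: a3 (payoff 2); vs b3: a2 (payoff 4).
The column player's best responses — vs a1: b1 (payoff 4); vs a2: b1 (payoff 2); vs a3: b1 (payoff 5); vs a4: b3 (payoff 2).
No cell has both players best-responding. For instance, the row player's best reply to b2 is a3, but against a3 the column player prefers b1 over b2.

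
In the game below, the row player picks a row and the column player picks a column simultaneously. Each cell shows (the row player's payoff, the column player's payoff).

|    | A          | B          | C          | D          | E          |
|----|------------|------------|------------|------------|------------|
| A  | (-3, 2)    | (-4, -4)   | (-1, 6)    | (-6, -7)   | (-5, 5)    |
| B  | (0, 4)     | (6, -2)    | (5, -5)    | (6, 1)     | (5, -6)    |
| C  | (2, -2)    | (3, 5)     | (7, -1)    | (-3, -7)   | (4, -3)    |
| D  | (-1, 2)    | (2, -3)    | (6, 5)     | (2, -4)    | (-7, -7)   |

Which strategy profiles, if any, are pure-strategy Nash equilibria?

Find each player's best response to every opponent strategy; NE are the intersections.
The row player's best responses — vs A: C (payoff 2); vs B: B (payoff 6); vs C: C (payoff 7); vs D: B (payoff 6); vs E: B (payoff 5).
The column player's best responses — vs A: C (payoff 6); vs B: A (payoff 4); vs C: B (payoff 5); vs D: C (payoff 5).
No cell has both players best-responding. For instance, the row player's best reply to A is C, but against C the column player prefers B over A.

None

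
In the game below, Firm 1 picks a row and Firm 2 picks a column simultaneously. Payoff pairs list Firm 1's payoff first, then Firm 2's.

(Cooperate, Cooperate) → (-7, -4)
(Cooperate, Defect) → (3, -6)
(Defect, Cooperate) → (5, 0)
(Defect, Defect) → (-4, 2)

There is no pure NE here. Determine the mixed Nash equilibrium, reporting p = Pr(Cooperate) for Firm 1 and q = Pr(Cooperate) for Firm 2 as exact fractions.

In a mixed NE each player is indifferent between their pure strategies, so the opponent's mix sets the indifference.
Firm 2 indifferent between Cooperate and Defect: p·(-4) + (1−p)·0 = p·(-6) + (1−p)·2 ⟹ 0 + (-4)p = 2 + (-8)p ⟹ p = 1/2.
Firm 1 indifferent between Cooperate and Defect: q·(-7) + (1−q)·3 = q·5 + (1−q)·(-4) ⟹ 3 + (-10)q = (-4) + 9q ⟹ q = 7/19.

p = 1/2, q = 7/19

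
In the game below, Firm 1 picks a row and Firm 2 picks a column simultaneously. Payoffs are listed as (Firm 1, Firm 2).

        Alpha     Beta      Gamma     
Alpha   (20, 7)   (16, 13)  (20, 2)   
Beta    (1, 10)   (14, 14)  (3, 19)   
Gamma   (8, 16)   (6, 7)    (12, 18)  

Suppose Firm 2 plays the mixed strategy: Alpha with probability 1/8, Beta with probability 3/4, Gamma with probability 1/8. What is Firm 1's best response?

Firm 1's best reply maximizes expected payoff against the mix.
Alpha: (1/8)·20 + (3/4)·16 + (1/8)·20 = 17
Beta: (1/8)·1 + (3/4)·14 + (1/8)·3 = 11
Gamma: (1/8)·8 + (3/4)·6 + (1/8)·12 = 7
Highest expected payoff is 17, from Alpha.

Alpha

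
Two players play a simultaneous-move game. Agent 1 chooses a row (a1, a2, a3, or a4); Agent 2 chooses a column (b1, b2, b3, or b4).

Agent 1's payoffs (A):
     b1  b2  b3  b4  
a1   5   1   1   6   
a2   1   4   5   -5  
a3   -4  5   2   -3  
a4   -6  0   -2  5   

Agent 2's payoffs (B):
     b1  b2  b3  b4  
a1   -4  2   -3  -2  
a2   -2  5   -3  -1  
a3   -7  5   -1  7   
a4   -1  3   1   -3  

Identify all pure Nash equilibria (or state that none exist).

Find each player's best response to every opponent strategy; NE are the intersections.
Agent 1's best responses — vs b1: a1 (payoff 5); vs b2: a3 (payoff 5); vs b3: a2 (payoff 5); vs b4: a1 (payoff 6).
Agent 2's best responses — vs a1: b2 (payoff 2); vs a2: b2 (payoff 5); vs a3: b4 (payoff 7); vs a4: b2 (payoff 3).
No cell has both players best-responding. For instance, Agent 1's best reply to b4 is a1, but against a1 Agent 2 prefers b2 over b4.

No pure-strategy Nash equilibrium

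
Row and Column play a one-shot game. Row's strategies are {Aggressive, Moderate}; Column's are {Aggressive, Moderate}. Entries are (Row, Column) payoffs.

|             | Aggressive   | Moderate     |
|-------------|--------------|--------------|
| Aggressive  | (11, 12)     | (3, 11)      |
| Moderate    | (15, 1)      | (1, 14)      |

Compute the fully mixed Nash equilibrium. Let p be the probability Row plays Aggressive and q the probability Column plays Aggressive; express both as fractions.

Each player's mixing probability is pinned down by making the *other* player indifferent.
Column indifferent between Aggressive and Moderate: p·12 + (1−p)·1 = p·11 + (1−p)·14 ⟹ 1 + 11p = 14 + (-3)p ⟹ p = 13/14.
Row indifferent between Aggressive and Moderate: q·11 + (1−q)·3 = q·15 + (1−q)·1 ⟹ 3 + 8q = 1 + 14q ⟹ q = 1/3.

p = 13/14, q = 1/3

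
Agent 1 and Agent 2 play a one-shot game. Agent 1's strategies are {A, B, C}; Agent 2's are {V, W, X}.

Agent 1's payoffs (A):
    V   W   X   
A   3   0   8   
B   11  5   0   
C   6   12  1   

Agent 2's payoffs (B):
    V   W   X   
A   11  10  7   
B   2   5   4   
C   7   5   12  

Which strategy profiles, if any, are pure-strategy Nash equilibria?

Find each player's best response to every opponent strategy; NE are the intersections.
Agent 1's best responses — vs V: B (payoff 11); vs W: C (payoff 12); vs X: A (payoff 8).
Agent 2's best responses — vs A: V (payoff 11); vs B: W (payoff 5); vs C: X (payoff 12).
No cell has both players best-responding. For instance, Agent 1's best reply to V is B, but against B Agent 2 prefers W over V.

There is no pure-strategy Nash equilibrium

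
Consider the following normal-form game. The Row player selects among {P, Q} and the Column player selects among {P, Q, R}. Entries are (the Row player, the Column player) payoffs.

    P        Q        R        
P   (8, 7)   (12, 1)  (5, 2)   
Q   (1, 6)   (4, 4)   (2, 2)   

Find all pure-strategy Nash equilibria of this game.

(P, P)

A profile is a Nash equilibrium when each player is best-responding to the other.
The Row player's best responses — vs P: P (payoff 8); vs Q: P (payoff 12); vs R: P (payoff 5).
The Column player's best responses — vs P: P (payoff 7); vs Q: P (payoff 6).
The only mutual best response is (P, P); neither player gains by switching there.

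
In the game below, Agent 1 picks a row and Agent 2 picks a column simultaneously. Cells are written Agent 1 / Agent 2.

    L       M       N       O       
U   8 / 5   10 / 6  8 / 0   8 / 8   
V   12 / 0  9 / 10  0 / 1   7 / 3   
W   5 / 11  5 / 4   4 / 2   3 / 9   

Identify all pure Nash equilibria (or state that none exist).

(U, O)

Find each player's best response to every opponent strategy; NE are the intersections.
Agent 1's best responses — vs L: V (payoff 12); vs M: U (payoff 10); vs N: U (payoff 8); vs O: U (payoff 8).
Agent 2's best responses — vs U: O (payoff 8); vs V: M (payoff 10); vs W: L (payoff 11).
The only mutual best response is (U, O); neither player gains by switching there.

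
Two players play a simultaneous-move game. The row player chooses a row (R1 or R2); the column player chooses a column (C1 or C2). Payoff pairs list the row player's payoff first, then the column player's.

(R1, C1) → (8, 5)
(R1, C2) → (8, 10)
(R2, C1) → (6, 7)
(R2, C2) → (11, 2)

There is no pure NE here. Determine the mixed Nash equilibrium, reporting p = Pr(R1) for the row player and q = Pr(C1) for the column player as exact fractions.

In a mixed NE each player is indifferent between their pure strategies, so the opponent's mix sets the indifference.
The column player indifferent between C1 and C2: p·5 + (1−p)·7 = p·10 + (1−p)·2 ⟹ 7 + (-2)p = 2 + 8p ⟹ p = 1/2.
The row player indifferent between R1 and R2: q·8 + (1−q)·8 = q·6 + (1−q)·11 ⟹ 8 + 0q = 11 + (-5)q ⟹ q = 3/5.

p = 1/2, q = 3/5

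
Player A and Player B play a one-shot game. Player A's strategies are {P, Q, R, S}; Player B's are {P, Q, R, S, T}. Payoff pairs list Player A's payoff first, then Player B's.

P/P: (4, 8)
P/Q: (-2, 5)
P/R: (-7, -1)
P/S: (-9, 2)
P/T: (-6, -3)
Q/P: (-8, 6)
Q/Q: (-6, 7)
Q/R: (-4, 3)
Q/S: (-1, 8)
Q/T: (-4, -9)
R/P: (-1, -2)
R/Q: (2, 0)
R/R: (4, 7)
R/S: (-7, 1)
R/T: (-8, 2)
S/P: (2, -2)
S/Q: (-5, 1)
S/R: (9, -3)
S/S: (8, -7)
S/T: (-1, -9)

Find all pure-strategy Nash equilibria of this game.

A profile is a Nash equilibrium when each player is best-responding to the other.
Player A's best responses — vs P: P (payoff 4); vs Q: R (payoff 2); vs R: S (payoff 9); vs S: S (payoff 8); vs T: S (payoff -1).
Player B's best responses — vs P: P (payoff 8); vs Q: S (payoff 8); vs R: R (payoff 7); vs S: Q (payoff 1).
The only mutual best response is (P, P); neither player gains by switching there.

(P, P)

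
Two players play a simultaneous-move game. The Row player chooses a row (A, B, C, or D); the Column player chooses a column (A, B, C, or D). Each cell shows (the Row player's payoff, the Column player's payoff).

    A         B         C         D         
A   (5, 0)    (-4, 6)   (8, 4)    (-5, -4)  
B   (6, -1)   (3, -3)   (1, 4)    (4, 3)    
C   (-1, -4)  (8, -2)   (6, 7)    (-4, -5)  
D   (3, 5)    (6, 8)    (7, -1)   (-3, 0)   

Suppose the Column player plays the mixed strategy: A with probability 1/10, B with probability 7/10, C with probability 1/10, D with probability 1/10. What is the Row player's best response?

Compute the Row player's expected payoff from each pure strategy against the given mix.
A: (1/10)·5 + (7/10)·(-4) + (1/10)·8 + (1/10)·(-5) = -2
B: (1/10)·6 + (7/10)·3 + (1/10)·1 + (1/10)·4 = 16/5
C: (1/10)·(-1) + (7/10)·8 + (1/10)·6 + (1/10)·(-4) = 57/10
D: (1/10)·3 + (7/10)·6 + (1/10)·7 + (1/10)·(-3) = 49/10
Highest expected payoff is 57/10, from C.

C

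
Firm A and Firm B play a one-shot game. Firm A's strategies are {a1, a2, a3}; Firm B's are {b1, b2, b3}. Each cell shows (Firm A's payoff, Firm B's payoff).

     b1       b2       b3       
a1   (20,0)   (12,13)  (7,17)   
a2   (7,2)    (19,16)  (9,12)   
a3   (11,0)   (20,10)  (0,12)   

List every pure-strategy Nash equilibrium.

None

Check mutual best responses: a cell is a NE iff neither player can gain by unilaterally deviating.
Firm A's best responses — vs b1: a1 (payoff 20); vs b2: a3 (payoff 20); vs b3: a2 (payoff 9).
Firm B's best responses — vs a1: b3 (payoff 17); vs a2: b2 (payoff 16); vs a3: b3 (payoff 12).
No cell has both players best-responding. For instance, Firm A's best reply to b3 is a2, but against a2 Firm B prefers b2 over b3.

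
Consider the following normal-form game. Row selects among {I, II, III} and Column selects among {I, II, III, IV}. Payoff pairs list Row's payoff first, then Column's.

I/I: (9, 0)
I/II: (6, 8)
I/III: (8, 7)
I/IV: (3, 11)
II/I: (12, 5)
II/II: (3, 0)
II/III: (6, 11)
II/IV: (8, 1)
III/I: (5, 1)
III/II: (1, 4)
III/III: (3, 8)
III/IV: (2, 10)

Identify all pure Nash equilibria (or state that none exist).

Find each player's best response to every opponent strategy; NE are the intersections.
Row's best responses — vs I: II (payoff 12); vs II: I (payoff 6); vs III: I (payoff 8); vs IV: II (payoff 8).
Column's best responses — vs I: IV (payoff 11); vs II: III (payoff 11); vs III: IV (payoff 10).
No cell has both players best-responding. For instance, Row's best reply to I is II, but against II Column prefers III over I.

No pure-strategy Nash equilibrium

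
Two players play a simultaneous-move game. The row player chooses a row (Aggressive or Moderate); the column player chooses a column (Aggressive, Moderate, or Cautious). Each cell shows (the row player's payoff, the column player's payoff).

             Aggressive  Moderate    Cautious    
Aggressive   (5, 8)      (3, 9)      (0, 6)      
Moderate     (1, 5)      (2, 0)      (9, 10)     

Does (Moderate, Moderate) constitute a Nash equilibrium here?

No

Holding the column player at Moderate: the row player gets 2 from Moderate but could get 3 by switching to Aggressive. The row player has a profitable deviation.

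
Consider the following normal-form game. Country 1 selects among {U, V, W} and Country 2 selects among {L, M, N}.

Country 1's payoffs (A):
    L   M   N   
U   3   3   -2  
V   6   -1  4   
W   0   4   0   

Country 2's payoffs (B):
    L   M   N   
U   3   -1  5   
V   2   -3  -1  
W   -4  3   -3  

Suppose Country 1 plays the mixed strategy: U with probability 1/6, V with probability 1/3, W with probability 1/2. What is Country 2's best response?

Compute Country 2's expected payoff from each pure strategy against the given mix.
L: (1/6)·3 + (1/3)·2 + (1/2)·(-4) = -5/6
M: (1/6)·(-1) + (1/3)·(-3) + (1/2)·3 = 1/3
N: (1/6)·5 + (1/3)·(-1) + (1/2)·(-3) = -1
Highest expected payoff is 1/3, from M.

M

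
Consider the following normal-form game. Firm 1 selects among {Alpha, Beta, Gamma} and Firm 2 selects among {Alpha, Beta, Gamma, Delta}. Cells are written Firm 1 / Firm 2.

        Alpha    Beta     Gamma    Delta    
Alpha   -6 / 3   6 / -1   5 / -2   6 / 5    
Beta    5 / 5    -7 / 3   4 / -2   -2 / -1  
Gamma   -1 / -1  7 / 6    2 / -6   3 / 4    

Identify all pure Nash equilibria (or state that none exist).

Check mutual best responses: a cell is a NE iff neither player can gain by unilaterally deviating.
Firm 1's best responses — vs Alpha: Beta (payoff 5); vs Beta: Gamma (payoff 7); vs Gamma: Alpha (payoff 5); vs Delta: Alpha (payoff 6).
Firm 2's best responses — vs Alpha: Delta (payoff 5); vs Beta: Alpha (payoff 5); vs Gamma: Beta (payoff 6).
Mutual best responses occur at (Alpha, Delta), (Beta, Alpha), and (Gamma, Beta); at each, neither player gains by switching.

(Alpha, Delta), (Beta, Alpha), and (Gamma, Beta)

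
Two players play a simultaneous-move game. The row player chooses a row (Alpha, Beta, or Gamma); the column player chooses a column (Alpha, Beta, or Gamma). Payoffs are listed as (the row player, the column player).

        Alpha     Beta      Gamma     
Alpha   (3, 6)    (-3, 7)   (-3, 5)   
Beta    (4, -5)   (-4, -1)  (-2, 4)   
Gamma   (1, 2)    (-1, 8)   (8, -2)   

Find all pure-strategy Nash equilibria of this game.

Check mutual best responses: a cell is a NE iff neither player can gain by unilaterally deviating.
The row player's best responses — vs Alpha: Beta (payoff 4); vs Beta: Gamma (payoff -1); vs Gamma: Gamma (payoff 8).
The column player's best responses — vs Alpha: Beta (payoff 7); vs Beta: Gamma (payoff 4); vs Gamma: Beta (payoff 8).
The only mutual best response is (Gamma, Beta); neither player gains by switching there.

(Gamma, Beta)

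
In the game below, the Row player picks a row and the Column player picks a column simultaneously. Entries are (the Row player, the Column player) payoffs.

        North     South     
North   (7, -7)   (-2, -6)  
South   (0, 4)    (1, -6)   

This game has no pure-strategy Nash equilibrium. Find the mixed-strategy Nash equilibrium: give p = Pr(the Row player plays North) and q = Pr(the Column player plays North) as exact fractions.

In a mixed NE each player is indifferent between their pure strategies, so the opponent's mix sets the indifference.
The Column player indifferent between North and South: p·(-7) + (1−p)·4 = p·(-6) + (1−p)·(-6) ⟹ 4 + (-11)p = (-6) + 0p ⟹ p = 10/11.
The Row player indifferent between North and South: q·7 + (1−q)·(-2) = q·0 + (1−q)·1 ⟹ (-2) + 9q = 1 + (-1)q ⟹ q = 3/10.

p = 10/11, q = 3/10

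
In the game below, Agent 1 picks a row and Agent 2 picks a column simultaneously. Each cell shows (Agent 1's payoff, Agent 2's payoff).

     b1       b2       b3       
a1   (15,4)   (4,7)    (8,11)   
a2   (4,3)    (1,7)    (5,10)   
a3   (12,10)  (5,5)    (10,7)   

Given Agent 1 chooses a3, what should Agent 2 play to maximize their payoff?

With Agent 1 fixed at a3, Agent 2's payoffs are: b1 → 10, b2 → 5, b3 → 7.
The maximum is 10, achieved by b1.

b1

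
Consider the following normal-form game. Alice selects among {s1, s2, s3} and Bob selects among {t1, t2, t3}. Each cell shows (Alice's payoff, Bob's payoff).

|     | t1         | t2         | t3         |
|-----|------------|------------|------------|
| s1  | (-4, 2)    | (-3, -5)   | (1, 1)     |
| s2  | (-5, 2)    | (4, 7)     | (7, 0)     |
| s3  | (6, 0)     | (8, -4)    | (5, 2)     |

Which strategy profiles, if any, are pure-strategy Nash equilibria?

There is no pure-strategy Nash equilibrium

Find each player's best response to every opponent strategy; NE are the intersections.
Alice's best responses — vs t1: s3 (payoff 6); vs t2: s3 (payoff 8); vs t3: s2 (payoff 7).
Bob's best responses — vs s1: t1 (payoff 2); vs s2: t2 (payoff 7); vs s3: t3 (payoff 2).
No cell has both players best-responding. For instance, Alice's best reply to t3 is s2, but against s2 Bob prefers t2 over t3.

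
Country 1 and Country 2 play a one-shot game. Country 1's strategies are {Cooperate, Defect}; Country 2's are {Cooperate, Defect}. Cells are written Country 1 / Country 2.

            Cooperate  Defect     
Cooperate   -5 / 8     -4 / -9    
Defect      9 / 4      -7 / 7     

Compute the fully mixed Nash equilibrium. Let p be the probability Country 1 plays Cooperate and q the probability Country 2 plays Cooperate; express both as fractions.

In a mixed NE each player is indifferent between their pure strategies, so the opponent's mix sets the indifference.
Country 2 indifferent between Cooperate and Defect: p·8 + (1−p)·4 = p·(-9) + (1−p)·7 ⟹ 4 + 4p = 7 + (-16)p ⟹ p = 3/20.
Country 1 indifferent between Cooperate and Defect: q·(-5) + (1−q)·(-4) = q·9 + (1−q)·(-7) ⟹ (-4) + (-1)q = (-7) + 16q ⟹ q = 3/17.

p = 3/20, q = 3/17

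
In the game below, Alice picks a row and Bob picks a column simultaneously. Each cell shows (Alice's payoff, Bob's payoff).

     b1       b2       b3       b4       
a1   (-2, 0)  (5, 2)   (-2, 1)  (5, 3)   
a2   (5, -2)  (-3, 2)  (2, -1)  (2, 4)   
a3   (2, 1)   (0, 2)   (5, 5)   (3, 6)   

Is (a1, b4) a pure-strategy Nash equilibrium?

Holding Bob at b4: Alice gets 5 from a1, versus 2 from a2, 3 from a3. No profitable deviation for Alice.
Holding Alice at a1: Bob gets 3 from b4, versus 0 from b1, 2 from b2, 1 from b3. No profitable deviation for Bob either.

Yes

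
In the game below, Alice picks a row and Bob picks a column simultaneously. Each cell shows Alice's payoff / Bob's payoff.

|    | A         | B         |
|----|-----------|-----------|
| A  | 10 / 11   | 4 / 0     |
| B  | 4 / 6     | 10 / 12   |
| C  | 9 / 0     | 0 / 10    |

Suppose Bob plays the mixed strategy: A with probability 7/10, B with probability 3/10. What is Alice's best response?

A

Compute Alice's expected payoff from each pure strategy against the given mix.
A: (7/10)·10 + (3/10)·4 = 41/5
B: (7/10)·4 + (3/10)·10 = 29/5
C: (7/10)·9 + (3/10)·0 = 63/10
Highest expected payoff is 41/5, from A.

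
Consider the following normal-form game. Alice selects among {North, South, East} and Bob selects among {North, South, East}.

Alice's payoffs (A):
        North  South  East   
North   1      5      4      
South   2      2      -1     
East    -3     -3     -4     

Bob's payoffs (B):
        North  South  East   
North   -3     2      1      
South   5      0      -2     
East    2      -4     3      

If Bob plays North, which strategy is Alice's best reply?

South

With Bob fixed at North, Alice's payoffs are: North → 1, South → 2, East → -3.
The maximum is 2, achieved by South.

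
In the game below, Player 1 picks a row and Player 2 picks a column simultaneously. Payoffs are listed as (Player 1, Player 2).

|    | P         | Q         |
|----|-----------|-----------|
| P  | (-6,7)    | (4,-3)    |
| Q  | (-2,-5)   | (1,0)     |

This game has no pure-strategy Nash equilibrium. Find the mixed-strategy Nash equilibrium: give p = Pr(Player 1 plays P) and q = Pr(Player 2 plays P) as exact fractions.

In a mixed NE each player is indifferent between their pure strategies, so the opponent's mix sets the indifference.
Player 2 indifferent between P and Q: p·7 + (1−p)·(-5) = p·(-3) + (1−p)·0 ⟹ (-5) + 12p = 0 + (-3)p ⟹ p = 1/3.
Player 1 indifferent between P and Q: q·(-6) + (1−q)·4 = q·(-2) + (1−q)·1 ⟹ 4 + (-10)q = 1 + (-3)q ⟹ q = 3/7.

p = 1/3, q = 3/7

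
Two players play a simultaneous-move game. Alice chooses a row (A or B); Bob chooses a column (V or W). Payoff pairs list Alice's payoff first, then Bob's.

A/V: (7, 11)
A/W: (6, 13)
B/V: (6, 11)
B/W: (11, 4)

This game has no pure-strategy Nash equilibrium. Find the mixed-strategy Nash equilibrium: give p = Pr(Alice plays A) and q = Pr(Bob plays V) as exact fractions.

p = 7/9, q = 5/6

Each player's mixing probability is pinned down by making the *other* player indifferent.
Bob indifferent between V and W: p·11 + (1−p)·11 = p·13 + (1−p)·4 ⟹ 11 + 0p = 4 + 9p ⟹ p = 7/9.
Alice indifferent between A and B: q·7 + (1−q)·6 = q·6 + (1−q)·11 ⟹ 6 + 1q = 11 + (-5)q ⟹ q = 5/6.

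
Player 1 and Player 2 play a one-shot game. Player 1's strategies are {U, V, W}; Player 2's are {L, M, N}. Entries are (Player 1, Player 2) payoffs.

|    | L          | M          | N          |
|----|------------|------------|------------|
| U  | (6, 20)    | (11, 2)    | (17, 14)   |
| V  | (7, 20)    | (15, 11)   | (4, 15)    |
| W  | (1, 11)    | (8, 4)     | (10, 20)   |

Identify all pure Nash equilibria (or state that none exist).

(V, L)

Check mutual best responses: a cell is a NE iff neither player can gain by unilaterally deviating.
Player 1's best responses — vs L: V (payoff 7); vs M: V (payoff 15); vs N: U (payoff 17).
Player 2's best responses — vs U: L (payoff 20); vs V: L (payoff 20); vs W: N (payoff 20).
The only mutual best response is (V, L); neither player gains by switching there.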